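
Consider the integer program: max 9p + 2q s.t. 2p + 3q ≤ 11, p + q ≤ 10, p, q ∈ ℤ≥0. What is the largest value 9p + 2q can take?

45

Relaxing integrality, the LP optimum is 49.50 at (p,q) = (5.5, 0), which is not an integer point.
(p,q)=(5,0): 2·5+3·0=10≤11, 1·5+1·0=5≤10, objective 45.
(p,q)=(4,1): 2·4+3·1=11≤11, 1·4+1·1=5≤10, objective 38.
(p,q)=(4,0): 2·4+3·0=8≤11, 1·4+1·0=4≤10, objective 36.
Maximum is 45 at (p,q)=(5,0).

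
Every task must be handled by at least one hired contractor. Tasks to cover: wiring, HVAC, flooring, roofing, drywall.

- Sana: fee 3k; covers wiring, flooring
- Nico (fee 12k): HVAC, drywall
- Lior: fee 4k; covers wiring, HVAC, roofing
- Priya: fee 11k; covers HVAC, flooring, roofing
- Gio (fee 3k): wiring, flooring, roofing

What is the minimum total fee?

15

This is a weighted set-cover instance.
The greedy cost-per-new-task heuristic would pick Gio, Lior, and Nico for 19, but a cheaper cover exists.
Choose Nico and Gio: together they cover wiring, HVAC, flooring, roofing, drywall — every task.
Total fee: 12 + 3 = 15.
No cover costs less than 15.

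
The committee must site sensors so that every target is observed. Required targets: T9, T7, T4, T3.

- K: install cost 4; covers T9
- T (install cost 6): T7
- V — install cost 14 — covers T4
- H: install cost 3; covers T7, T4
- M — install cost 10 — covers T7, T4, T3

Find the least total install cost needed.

The greedy cost-per-new-target heuristic would pick H, K, and M for 17, but a cheaper cover exists.
Choose K and M: together they cover T9, T7, T4, T3 — every target.
Total install cost: 4 + 10 = 14.
No cover costs less than 14.

14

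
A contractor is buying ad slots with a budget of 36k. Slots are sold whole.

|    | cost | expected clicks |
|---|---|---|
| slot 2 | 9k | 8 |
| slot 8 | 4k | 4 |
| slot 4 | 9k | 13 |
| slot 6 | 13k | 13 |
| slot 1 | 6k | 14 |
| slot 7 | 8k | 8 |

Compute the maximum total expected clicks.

slot 4 + slot 6 + slot 1 + slot 7: cost 9 + 13 + 6 + 8 = 36 ≤ 36, expected clicks 13 + 13 + 14 + 8 = 48.
slot 2 + slot 8 + slot 4 + slot 1 + slot 7: cost 9 + 4 + 9 + 6 + 8 = 36 ≤ 36, expected clicks 8 + 4 + 13 + 14 + 8 = 47.
Best is slot 4, slot 6, slot 1, and slot 7 with total expected clicks 48.

48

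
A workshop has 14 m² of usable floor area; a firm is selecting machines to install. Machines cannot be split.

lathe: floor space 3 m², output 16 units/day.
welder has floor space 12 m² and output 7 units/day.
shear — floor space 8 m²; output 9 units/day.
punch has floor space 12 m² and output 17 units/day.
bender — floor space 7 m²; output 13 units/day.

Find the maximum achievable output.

29

Take lathe and bender: floor space 3 + 7 = 10 ≤ 14, output 16 + 13 = 29.
No other feasible combination does better.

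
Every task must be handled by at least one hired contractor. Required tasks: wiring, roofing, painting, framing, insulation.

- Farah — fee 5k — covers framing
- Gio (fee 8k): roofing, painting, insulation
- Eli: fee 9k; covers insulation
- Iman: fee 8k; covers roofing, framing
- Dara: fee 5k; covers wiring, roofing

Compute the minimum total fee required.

This is an integer covering problem.
Choose Farah, Gio, and Dara: together they cover wiring, roofing, painting, framing, insulation — every task.
Total fee: 5 + 8 + 5 = 18.
No cover costs less than 18.

18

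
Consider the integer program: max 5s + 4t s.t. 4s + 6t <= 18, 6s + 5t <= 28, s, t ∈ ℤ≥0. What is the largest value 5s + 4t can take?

20

(s,t)=(4,0): 4·4+6·0=16≤18, 6·4+5·0=24≤28, objective 20.
(s,t)=(3,1): 4·3+6·1=18≤18, 6·3+5·1=23≤28, objective 19.
No feasible integer point exceeds 20.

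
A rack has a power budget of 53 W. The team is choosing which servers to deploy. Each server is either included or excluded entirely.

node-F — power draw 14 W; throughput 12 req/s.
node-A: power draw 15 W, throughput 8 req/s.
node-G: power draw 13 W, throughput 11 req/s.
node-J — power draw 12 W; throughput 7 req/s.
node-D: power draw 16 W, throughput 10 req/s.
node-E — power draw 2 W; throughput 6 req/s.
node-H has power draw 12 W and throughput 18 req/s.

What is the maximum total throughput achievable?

Take node-F, node-G, node-J, node-E, and node-H: power draw 14 + 13 + 12 + 2 + 12 = 53 ≤ 53, throughput 12 + 11 + 7 + 6 + 18 = 54.
No other feasible combination does better.

54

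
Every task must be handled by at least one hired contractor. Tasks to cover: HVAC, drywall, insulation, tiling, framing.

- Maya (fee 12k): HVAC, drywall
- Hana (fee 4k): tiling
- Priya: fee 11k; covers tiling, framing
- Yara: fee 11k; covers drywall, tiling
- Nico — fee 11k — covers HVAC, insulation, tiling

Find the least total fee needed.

33

Choose Priya, Yara, and Nico: together they cover HVAC, drywall, insulation, tiling, framing — every task.
Total fee: 11 + 11 + 11 = 33.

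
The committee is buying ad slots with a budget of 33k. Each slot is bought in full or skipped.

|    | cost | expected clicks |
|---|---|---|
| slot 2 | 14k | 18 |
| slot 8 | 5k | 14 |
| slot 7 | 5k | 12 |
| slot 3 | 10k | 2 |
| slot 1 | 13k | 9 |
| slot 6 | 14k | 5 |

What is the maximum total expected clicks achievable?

Treat it as a binary knapsack problem.
Take slot 2, slot 8, and slot 7: cost 14 + 5 + 5 = 24 ≤ 33, expected clicks 18 + 14 + 12 = 44.
No other feasible combination does better.

44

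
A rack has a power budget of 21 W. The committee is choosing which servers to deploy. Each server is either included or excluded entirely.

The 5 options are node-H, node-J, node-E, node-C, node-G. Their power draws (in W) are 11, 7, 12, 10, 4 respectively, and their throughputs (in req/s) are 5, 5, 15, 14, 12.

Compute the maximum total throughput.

31

node-C + node-G: power draw 10 + 4 = 14 ≤ 21, throughput 14 + 12 = 26.
node-E + node-G: power draw 12 + 4 = 16 ≤ 21, throughput 15 + 12 = 27.
node-J + node-C + node-G: power draw 7 + 10 + 4 = 21 ≤ 21, throughput 5 + 14 + 12 = 31.
Best is node-J, node-C, and node-G with total throughput 31.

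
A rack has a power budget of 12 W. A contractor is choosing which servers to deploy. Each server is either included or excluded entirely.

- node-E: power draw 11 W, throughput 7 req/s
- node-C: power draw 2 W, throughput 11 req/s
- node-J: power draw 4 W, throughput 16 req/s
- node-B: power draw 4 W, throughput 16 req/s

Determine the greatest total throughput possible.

43

Treat it as a binary knapsack problem.
node-J + node-B: power draw 4 + 4 = 8 ≤ 12, throughput 16 + 16 = 32.
node-C + node-J: power draw 2 + 4 = 6 ≤ 12, throughput 11 + 16 = 27.
node-C + node-J + node-B: power draw 2 + 4 + 4 = 10 ≤ 12, throughput 11 + 16 + 16 = 43.
Best is node-C, node-J, and node-B with total throughput 43.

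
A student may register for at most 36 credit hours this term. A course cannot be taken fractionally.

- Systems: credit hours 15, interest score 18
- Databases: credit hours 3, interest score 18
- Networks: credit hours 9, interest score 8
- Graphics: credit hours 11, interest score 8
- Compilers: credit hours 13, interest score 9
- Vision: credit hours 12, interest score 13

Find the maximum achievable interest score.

This is a 0-1 knapsack instance.
Systems + Databases + Compilers: credit hours 15 + 3 + 13 = 31 ≤ 36, interest score 18 + 18 + 9 = 45.
Systems + Databases + Vision: credit hours 15 + 3 + 12 = 30 ≤ 36, interest score 18 + 18 + 13 = 49.
Databases + Networks + Graphics + Vision: credit hours 3 + 9 + 11 + 12 = 35 ≤ 36, interest score 18 + 8 + 8 + 13 = 47.
Best is Systems, Databases, and Vision with total interest score 49.

49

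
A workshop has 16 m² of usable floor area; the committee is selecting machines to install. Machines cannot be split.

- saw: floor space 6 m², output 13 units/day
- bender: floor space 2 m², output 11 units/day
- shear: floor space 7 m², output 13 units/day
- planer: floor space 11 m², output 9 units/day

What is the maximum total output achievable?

Treat it as a binary knapsack problem.
Take saw, bender, and shear: floor space 6 + 2 + 7 = 15 ≤ 16, output 13 + 11 + 13 = 37.
No other feasible combination does better.

37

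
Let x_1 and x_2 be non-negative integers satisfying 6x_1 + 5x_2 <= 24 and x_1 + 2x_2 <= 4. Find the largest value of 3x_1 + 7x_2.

14

(x_1,x_2)=(0,2) is feasible, giving 14.
(x_1,x_2)=(1,1) is feasible, giving 10.
The best lattice point is (0,2), giving 14.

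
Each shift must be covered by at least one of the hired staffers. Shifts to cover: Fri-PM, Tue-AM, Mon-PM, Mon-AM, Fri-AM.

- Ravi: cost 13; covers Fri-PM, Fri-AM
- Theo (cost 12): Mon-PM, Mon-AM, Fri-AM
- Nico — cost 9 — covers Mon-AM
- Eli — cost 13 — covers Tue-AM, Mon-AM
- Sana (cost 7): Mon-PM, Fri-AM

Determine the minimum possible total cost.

Choose Ravi, Eli, and Sana: together they cover Fri-PM, Tue-AM, Mon-PM, Mon-AM, Fri-AM — every shift.
Total cost: 13 + 13 + 7 = 33.
No cover costs less than 33.

33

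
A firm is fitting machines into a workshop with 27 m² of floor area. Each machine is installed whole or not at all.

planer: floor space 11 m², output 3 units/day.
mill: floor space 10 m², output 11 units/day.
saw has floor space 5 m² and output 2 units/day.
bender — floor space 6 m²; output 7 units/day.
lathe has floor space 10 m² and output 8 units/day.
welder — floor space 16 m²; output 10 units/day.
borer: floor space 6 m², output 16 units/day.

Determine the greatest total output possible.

mill + lathe + borer: floor space 10 + 10 + 6 = 26 ≤ 27, output 11 + 8 + 16 = 35.
mill + bender + borer: floor space 10 + 6 + 6 = 22 ≤ 27, output 11 + 7 + 16 = 34.
mill + saw + bender + borer: floor space 10 + 5 + 6 + 6 = 27 ≤ 27, output 11 + 2 + 7 + 16 = 36.
Best is mill, saw, bender, and borer with total output 36.

36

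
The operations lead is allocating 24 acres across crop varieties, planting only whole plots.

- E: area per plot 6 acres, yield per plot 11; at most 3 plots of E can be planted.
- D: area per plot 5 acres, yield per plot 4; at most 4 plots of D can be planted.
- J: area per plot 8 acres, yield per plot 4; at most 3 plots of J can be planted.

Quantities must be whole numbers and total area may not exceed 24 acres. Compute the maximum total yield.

This is a bounded integer knapsack.
E has the best ratio (11/6); taking only E gives at most 3×11 = 33 (stopped by the supply cap of 3).
Mixing does better — 3×E and 1×D: area 23 ≤ 24, yield 3·11 + 1·4 = 37.

37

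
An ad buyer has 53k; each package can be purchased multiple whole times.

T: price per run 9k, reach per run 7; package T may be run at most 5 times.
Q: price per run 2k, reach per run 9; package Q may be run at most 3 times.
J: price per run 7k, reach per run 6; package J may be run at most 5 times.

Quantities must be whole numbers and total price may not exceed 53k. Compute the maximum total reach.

2×T, 3×Q, and 4×J: price 52 ≤ 53, reach 2·7 + 3·9 + 4·6 = 65.
1×T, 3×Q, and 5×J: price 50 ≤ 53, reach 1·7 + 3·9 + 5·6 = 64.
Best is 65.

65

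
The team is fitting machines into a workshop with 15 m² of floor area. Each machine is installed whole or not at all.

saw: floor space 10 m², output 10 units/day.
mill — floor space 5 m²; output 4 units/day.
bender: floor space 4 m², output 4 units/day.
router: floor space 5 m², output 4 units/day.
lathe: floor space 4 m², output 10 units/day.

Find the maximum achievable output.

20

mill + bender + lathe: floor space 5 + 4 + 4 = 13 ≤ 15, output 4 + 4 + 10 = 18.
saw + lathe: floor space 10 + 4 = 14 ≤ 15, output 10 + 10 = 20.
Best is saw and lathe with total output 20.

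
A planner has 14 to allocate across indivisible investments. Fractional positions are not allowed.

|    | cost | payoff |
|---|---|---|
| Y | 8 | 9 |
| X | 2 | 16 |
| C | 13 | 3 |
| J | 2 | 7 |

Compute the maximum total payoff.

Take Y, X, and J: cost 8 + 2 + 2 = 12 ≤ 14, payoff 9 + 16 + 7 = 32.
No other feasible combination does better.

32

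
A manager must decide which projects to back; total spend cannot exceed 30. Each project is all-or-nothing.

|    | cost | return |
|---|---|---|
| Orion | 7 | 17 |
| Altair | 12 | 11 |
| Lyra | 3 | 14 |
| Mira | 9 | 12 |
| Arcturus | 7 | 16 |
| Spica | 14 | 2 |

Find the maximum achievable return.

This is a 0-1 knapsack instance.
Allowing fractional choices, the relaxed optimum would be about 62.7, but projects are indivisible.
Orion + Lyra + Mira + Arcturus: cost 7 + 3 + 9 + 7 = 26 ≤ 30, return 17 + 14 + 12 + 16 = 59.
Orion + Altair + Lyra + Arcturus: cost 7 + 12 + 3 + 7 = 29 ≤ 30, return 17 + 11 + 14 + 16 = 58.
Orion + Lyra + Arcturus: cost 7 + 3 + 7 = 17 ≤ 30, return 17 + 14 + 16 = 47.
Best is Orion, Lyra, Mira, and Arcturus with total return 59.

59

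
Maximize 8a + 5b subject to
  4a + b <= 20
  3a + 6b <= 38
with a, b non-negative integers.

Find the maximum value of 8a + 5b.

The continuous relaxation peaks at (3.9, 4.38) with value 53.14; rounding to a feasible lattice point costs some objective.
(a,b)=(4,4): 4·4+1·4=20≤20, 3·4+6·4=36≤38, objective 52.
(a,b)=(4,3): 4·4+1·3=19≤20, 3·4+6·3=30≤38, objective 47.
(a,b)=(3,4): 4·3+1·4=16≤20, 3·3+6·4=33≤38, objective 44.
Maximum is 52 at (a,b)=(4,4).

52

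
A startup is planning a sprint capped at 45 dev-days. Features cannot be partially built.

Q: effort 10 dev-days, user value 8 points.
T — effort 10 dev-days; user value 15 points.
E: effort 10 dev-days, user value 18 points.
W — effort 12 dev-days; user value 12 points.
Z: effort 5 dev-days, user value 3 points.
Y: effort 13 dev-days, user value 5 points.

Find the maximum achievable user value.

53

Take Q, T, E, and W: effort 10 + 10 + 10 + 12 = 42 ≤ 45, user value 8 + 15 + 18 + 12 = 53.
No other feasible combination does better.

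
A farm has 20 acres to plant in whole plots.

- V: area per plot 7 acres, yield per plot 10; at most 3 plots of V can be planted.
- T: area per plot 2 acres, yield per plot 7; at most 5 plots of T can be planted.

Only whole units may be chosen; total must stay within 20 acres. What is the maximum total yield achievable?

45

T has the best ratio (7/2); taking only T gives at most 5×7 = 35 (stopped by the supply cap of 5).
Mixing does better — 1×V and 5×T: area 17 ≤ 20, yield 1·10 + 5·7 = 45.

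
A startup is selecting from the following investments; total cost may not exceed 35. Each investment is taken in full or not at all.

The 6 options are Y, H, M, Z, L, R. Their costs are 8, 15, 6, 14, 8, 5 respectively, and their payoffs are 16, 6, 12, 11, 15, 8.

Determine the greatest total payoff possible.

51

Y + Z + L + R: cost 8 + 14 + 8 + 5 = 35 ≤ 35, payoff 16 + 11 + 15 + 8 = 50.
Y + M + L + R: cost 8 + 6 + 8 + 5 = 27 ≤ 35, payoff 16 + 12 + 15 + 8 = 51.
Y + M + Z + R: cost 8 + 6 + 14 + 5 = 33 ≤ 35, payoff 16 + 12 + 11 + 8 = 47.
Best is Y, M, L, and R with total payoff 51.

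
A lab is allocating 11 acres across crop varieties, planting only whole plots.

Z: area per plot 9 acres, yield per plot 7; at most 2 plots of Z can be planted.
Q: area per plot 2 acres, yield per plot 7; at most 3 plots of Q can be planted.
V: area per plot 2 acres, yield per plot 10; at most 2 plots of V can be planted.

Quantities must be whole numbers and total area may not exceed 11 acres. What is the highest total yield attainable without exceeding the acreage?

41

V has the best ratio (10/2); taking only V gives at most 2×10 = 20 (stopped by the supply cap of 2).
Mixing does better — 3×Q and 2×V: area 10 ≤ 11, yield 3·7 + 2·10 = 41.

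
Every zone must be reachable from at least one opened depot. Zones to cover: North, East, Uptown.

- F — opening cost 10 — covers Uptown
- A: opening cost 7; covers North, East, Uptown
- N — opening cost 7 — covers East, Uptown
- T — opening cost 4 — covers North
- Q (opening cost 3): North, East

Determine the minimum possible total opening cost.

The greedy cost-per-new-zone heuristic would pick Q and A for 10, but a cheaper cover exists.
A alone covers North, East, Uptown — every zone.
Total opening cost: 7.
No cover costs less than 7.

7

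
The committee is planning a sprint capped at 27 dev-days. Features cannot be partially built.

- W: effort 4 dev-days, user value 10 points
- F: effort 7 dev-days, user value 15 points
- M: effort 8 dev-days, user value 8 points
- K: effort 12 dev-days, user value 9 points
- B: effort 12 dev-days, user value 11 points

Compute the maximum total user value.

This is an integer program with binary decision variables.
Allowing fractional choices, the relaxed optimum would be about 40.3, but features are indivisible.
W + F + K: effort 4 + 7 + 12 = 23 ≤ 27, user value 10 + 15 + 9 = 34.
W + F + B: effort 4 + 7 + 12 = 23 ≤ 27, user value 10 + 15 + 11 = 36.
Best is W, F, and B with total user value 36.

36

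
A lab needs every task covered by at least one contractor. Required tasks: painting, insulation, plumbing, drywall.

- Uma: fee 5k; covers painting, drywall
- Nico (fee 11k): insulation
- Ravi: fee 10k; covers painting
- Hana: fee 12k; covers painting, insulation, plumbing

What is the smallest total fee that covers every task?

This is an integer covering problem.
Choose Uma and Hana: together they cover painting, insulation, plumbing, drywall — every task.
Total fee: 5 + 12 = 17.
No cover costs less than 17.

17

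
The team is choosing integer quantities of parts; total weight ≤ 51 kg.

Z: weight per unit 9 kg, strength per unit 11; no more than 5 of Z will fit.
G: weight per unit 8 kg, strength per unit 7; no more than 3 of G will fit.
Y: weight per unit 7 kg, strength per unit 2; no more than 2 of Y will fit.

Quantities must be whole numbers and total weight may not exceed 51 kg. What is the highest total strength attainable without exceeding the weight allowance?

55

Z has the best ratio (11/9); taking only Z gives at most 5×11 = 55 (stopped by the weight limit).
Optimal: 5×Z: weight 45 ≤ 51, strength 5·11 = 55.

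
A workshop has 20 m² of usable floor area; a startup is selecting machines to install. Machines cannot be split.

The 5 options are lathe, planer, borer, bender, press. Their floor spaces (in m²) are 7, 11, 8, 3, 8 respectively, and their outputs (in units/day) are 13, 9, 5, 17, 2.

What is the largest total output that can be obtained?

35

lathe + borer + bender: floor space 7 + 8 + 3 = 18 ≤ 20, output 13 + 5 + 17 = 35.
lathe + bender: floor space 7 + 3 = 10 ≤ 20, output 13 + 17 = 30.
lathe + bender + press: floor space 7 + 3 + 8 = 18 ≤ 20, output 13 + 17 + 2 = 32.
Best is lathe, borer, and bender with total output 35.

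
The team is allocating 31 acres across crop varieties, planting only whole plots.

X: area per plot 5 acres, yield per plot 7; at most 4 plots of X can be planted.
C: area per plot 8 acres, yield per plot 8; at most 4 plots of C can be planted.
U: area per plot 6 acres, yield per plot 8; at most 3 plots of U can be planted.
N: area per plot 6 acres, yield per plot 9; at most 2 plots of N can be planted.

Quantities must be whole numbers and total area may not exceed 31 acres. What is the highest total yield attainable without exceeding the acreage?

Take 3×U and 2×N: area 30 ≤ 31, yield 3·8 + 2·9 = 42.
N has the best ratio (9/6) and is taken to its limit of 2; remaining capacity is filled optimally with the others.

42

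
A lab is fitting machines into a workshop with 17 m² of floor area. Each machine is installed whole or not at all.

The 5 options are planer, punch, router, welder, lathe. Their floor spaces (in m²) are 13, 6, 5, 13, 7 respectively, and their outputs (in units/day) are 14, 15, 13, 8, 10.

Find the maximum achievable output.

Take punch and router: floor space 6 + 5 = 11 ≤ 17, output 15 + 13 = 28.
No other feasible combination does better.

28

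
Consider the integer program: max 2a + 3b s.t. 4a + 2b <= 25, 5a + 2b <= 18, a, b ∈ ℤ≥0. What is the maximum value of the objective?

27

(a,b)=(0,9): 4·0+2·9=18≤25, 5·0+2·9=18≤18, objective 27.
(a,b)=(0,8): 4·0+2·8=16≤25, 5·0+2·8=16≤18, objective 24.
No feasible integer point exceeds 27.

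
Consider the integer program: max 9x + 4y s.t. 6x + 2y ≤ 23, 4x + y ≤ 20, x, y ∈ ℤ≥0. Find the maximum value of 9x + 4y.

44

(x,y)=(0,11): 6·0+2·11=22≤23, 4·0+1·11=11≤20, objective 44.
(x,y)=(0,10): 6·0+2·10=20≤23, 4·0+1·10=10≤20, objective 40.
The best lattice point is (0,11), giving 44.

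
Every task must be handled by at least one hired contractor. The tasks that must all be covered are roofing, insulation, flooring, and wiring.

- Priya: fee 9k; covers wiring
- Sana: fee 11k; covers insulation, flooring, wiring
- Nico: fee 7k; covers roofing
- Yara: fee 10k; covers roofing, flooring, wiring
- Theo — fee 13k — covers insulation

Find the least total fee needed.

18

The greedy cost-per-new-task heuristic would pick Yara and Sana for 21, but a cheaper cover exists.
Choose Sana and Nico: together they cover roofing, insulation, flooring, wiring — every task.
Total fee: 11 + 7 = 18.
No cover costs less than 18.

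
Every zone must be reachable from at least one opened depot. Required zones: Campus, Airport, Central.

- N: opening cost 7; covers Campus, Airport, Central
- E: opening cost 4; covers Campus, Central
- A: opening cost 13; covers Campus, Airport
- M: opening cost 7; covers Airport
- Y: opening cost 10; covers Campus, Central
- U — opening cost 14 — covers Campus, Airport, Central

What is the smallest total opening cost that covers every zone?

The greedy cost-per-new-zone heuristic would pick E and N for 11, but a cheaper cover exists.
N alone covers Campus, Airport, Central — every zone.
Total opening cost: 7.
No cover costs less than 7.

7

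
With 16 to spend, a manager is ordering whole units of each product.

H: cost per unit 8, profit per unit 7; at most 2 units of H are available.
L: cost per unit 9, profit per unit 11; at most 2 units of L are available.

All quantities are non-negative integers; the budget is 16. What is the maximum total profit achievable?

2×H: cost 16 ≤ 16, profit 2·7 = 14.
1×L: cost 9 ≤ 16, profit 1·11 = 11.
Best is 14.

14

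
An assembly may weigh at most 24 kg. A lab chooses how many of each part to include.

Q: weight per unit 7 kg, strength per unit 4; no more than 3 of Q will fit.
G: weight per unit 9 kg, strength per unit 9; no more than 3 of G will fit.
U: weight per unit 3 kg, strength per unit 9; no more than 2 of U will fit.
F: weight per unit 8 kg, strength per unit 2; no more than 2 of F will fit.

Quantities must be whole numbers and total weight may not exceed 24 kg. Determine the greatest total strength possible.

36

Take 2×G and 2×U: weight 24 ≤ 24, strength 2·9 + 2·9 = 36.
U has the best ratio (9/3) and is taken to its limit of 2; remaining capacity is filled optimally with the others.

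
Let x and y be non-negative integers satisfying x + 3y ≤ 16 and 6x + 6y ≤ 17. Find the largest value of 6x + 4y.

12

The continuous relaxation peaks at (2.83, 0) with value 17.00; rounding to a feasible lattice point costs some objective.
(x,y)=(2,0): 1·2+3·0=2≤16, 6·2+6·0=12≤17, objective 12.
(x,y)=(1,1): 1·1+3·1=4≤16, 6·1+6·1=12≤17, objective 10.
The best lattice point is (2,0), giving 12.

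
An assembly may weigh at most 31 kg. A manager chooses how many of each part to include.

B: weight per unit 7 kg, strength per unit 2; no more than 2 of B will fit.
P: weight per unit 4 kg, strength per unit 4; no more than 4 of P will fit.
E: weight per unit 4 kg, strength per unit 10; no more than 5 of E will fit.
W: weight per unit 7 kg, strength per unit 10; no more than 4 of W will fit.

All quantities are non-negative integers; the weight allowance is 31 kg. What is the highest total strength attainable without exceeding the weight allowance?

This is a bounded integer knapsack.
E has the best ratio (10/4); taking only E gives at most 5×10 = 50 (stopped by the supply cap of 5).
Mixing does better — 1×P, 5×E, and 1×W: weight 31 ≤ 31, strength 1·4 + 5·10 + 1·10 = 64.

64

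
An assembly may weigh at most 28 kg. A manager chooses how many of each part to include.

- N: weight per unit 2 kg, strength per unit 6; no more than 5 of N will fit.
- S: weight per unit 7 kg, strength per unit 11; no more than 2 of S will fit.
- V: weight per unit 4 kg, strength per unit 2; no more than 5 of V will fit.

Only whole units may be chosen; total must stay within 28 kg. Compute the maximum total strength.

54

This is a bounded integer knapsack.
N has the best ratio (6/2); taking only N gives at most 5×6 = 30 (stopped by the supply cap of 5).
Mixing does better — 5×N, 2×S, and 1×V: weight 28 ≤ 28, strength 5·6 + 2·11 + 1·2 = 54.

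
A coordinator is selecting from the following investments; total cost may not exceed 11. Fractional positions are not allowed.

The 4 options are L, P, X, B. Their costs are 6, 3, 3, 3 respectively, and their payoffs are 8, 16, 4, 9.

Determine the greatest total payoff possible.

Allowing fractional choices, the relaxed optimum would be about 31.7, but investments are indivisible.
P + B: cost 3 + 3 = 6 ≤ 11, payoff 16 + 9 = 25.
P + X + B: cost 3 + 3 + 3 = 9 ≤ 11, payoff 16 + 4 + 9 = 29.
Best is P, X, and B with total payoff 29.

29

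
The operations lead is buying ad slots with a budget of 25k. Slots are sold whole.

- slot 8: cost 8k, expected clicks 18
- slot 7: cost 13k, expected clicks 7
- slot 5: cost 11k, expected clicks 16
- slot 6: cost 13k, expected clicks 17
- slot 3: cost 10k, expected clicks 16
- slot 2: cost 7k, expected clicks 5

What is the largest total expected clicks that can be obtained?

39

Allowing fractional choices, the relaxed optimum would be about 44.2, but ad slots are indivisible.
slot 8 + slot 3: cost 8 + 10 = 18 ≤ 25, expected clicks 18 + 16 = 34.
slot 8 + slot 3 + slot 2: cost 8 + 10 + 7 = 25 ≤ 25, expected clicks 18 + 16 + 5 = 39.
slot 8 + slot 6: cost 8 + 13 = 21 ≤ 25, expected clicks 18 + 17 = 35.
Best is slot 8, slot 3, and slot 2 with total expected clicks 39.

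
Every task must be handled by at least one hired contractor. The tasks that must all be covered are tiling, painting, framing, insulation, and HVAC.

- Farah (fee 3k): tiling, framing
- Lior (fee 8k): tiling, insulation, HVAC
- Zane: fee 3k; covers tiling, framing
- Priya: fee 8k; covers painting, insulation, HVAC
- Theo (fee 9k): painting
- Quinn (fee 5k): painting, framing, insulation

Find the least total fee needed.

11

The greedy cost-per-new-task heuristic would pick Farah, Quinn, and Lior for 16, but a cheaper cover exists.
Choose Farah and Priya: together they cover tiling, painting, framing, insulation, HVAC — every task.
Total fee: 3 + 8 = 11.
No cover costs less than 11.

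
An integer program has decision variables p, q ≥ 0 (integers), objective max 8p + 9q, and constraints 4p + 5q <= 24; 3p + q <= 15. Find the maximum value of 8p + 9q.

The continuous relaxation peaks at (4.64, 1.09) with value 46.91; rounding to a feasible lattice point costs some objective.
(p,q)=(1,4): 4·1+5·4=24≤24, 3·1+1·4=7≤15, objective 44.
(p,q)=(2,3): 4·2+5·3=23≤24, 3·2+1·3=9≤15, objective 43.
The best lattice point is (1,4), giving 44.

44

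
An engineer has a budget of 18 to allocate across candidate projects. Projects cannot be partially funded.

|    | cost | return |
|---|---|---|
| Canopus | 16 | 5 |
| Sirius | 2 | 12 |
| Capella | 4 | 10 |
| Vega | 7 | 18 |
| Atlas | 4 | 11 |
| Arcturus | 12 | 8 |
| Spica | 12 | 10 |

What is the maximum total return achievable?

51

Sirius + Vega + Atlas: cost 2 + 7 + 4 = 13 ≤ 18, return 12 + 18 + 11 = 41.
Sirius + Capella + Vega: cost 2 + 4 + 7 = 13 ≤ 18, return 12 + 10 + 18 = 40.
Sirius + Capella + Vega + Atlas: cost 2 + 4 + 7 + 4 = 17 ≤ 18, return 12 + 10 + 18 + 11 = 51.
Best is Sirius, Capella, Vega, and Atlas with total return 51.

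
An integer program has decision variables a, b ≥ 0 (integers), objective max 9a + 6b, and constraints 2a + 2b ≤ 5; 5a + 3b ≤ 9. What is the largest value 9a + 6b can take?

15

(a,b)=(1,1): 2·1+2·1=4≤5, 5·1+3·1=8≤9, objective 15.
(a,b)=(0,2): 2·0+2·2=4≤5, 5·0+3·2=6≤9, objective 12.
(a,b)=(1,0): 2·1+2·0=2≤5, 5·1+3·0=5≤9, objective 9.
(a,b)=(0,1): 2·0+2·1=2≤5, 5·0+3·1=3≤9, objective 6.
Maximum is 15 at (a,b)=(1,1).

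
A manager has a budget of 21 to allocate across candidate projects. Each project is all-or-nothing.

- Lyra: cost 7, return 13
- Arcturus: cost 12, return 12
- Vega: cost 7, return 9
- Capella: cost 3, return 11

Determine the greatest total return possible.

33

Treat it as a binary knapsack problem.
Allowing fractional choices, the relaxed optimum would be about 37.0, but projects are indivisible.
Lyra + Arcturus: cost 7 + 12 = 19 ≤ 21, return 13 + 12 = 25.
Lyra + Vega + Capella: cost 7 + 7 + 3 = 17 ≤ 21, return 13 + 9 + 11 = 33.
Best is Lyra, Vega, and Capella with total return 33.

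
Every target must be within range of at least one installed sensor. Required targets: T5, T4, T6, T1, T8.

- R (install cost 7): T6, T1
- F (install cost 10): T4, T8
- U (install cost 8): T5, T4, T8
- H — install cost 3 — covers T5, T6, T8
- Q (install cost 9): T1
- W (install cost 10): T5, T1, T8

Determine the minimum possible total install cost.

The greedy cost-per-new-target heuristic would pick H, R, and U for 18, but a cheaper cover exists.
Choose R and U: together they cover T5, T4, T6, T1, T8 — every target.
Total install cost: 7 + 8 = 15.
No cover costs less than 15.

15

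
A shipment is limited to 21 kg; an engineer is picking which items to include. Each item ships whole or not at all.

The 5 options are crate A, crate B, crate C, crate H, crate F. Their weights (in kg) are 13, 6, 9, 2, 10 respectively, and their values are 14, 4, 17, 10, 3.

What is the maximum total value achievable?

Treat it as a binary knapsack problem.
Allowing fractional choices, the relaxed optimum would be about 37.8, but items are indivisible.
crate A + crate B + crate H: weight 13 + 6 + 2 = 21 ≤ 21, value 14 + 4 + 10 = 28.
crate C + crate H + crate F: weight 9 + 2 + 10 = 21 ≤ 21, value 17 + 10 + 3 = 30.
crate B + crate C + crate H: weight 6 + 9 + 2 = 17 ≤ 21, value 4 + 17 + 10 = 31.
Best is crate B, crate C, and crate H with total value 31.

31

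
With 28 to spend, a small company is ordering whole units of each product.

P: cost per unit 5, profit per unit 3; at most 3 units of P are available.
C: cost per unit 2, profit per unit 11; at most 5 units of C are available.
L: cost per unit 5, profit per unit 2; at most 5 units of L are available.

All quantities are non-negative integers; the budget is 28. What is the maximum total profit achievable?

This is a bounded integer knapsack.
2×P, 5×C, and 1×L: cost 25 ≤ 28, profit 2·3 + 5·11 + 1·2 = 63.
3×P and 5×C: cost 25 ≤ 28, profit 3·3 + 5·11 = 64.
Best is 64.

64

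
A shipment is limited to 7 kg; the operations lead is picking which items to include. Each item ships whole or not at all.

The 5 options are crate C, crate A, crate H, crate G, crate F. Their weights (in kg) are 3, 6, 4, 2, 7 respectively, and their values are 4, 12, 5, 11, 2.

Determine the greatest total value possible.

Allowing fractional choices, the relaxed optimum would be about 21.0, but items are indivisible.
crate C + crate G: weight 3 + 2 = 5 ≤ 7, value 4 + 11 = 15.
crate A: weight 6 ≤ 7, value 12.
crate H + crate G: weight 4 + 2 = 6 ≤ 7, value 5 + 11 = 16.
Best is crate H and crate G with total value 16.

16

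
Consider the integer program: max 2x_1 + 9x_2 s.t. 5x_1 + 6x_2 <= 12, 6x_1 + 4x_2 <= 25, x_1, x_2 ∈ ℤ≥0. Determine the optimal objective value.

18

(x_1,x_2)=(0,2): 5·0+6·2=12≤12, 6·0+4·2=8≤25, objective 18.
(x_1,x_2)=(1,1): 5·1+6·1=11≤12, 6·1+4·1=10≤25, objective 11.
(x_1,x_2)=(0,1): 5·0+6·1=6≤12, 6·0+4·1=4≤25, objective 9.
No feasible integer point exceeds 18.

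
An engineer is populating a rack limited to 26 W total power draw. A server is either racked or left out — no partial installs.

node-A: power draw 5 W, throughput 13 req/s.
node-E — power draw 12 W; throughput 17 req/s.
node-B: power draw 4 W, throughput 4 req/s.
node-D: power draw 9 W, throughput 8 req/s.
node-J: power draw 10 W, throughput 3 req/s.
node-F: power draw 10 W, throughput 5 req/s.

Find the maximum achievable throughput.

Treat it as a binary knapsack problem.
node-A + node-E: power draw 5 + 12 = 17 ≤ 26, throughput 13 + 17 = 30.
node-A + node-E + node-B: power draw 5 + 12 + 4 = 21 ≤ 26, throughput 13 + 17 + 4 = 34.
node-A + node-E + node-D: power draw 5 + 12 + 9 = 26 ≤ 26, throughput 13 + 17 + 8 = 38.
Best is node-A, node-E, and node-D with total throughput 38.

38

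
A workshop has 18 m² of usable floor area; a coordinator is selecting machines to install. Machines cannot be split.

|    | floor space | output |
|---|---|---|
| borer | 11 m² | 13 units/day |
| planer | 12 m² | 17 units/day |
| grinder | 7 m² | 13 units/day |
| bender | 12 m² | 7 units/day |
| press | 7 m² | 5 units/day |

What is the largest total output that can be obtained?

borer + grinder: floor space 11 + 7 = 18 ≤ 18, output 13 + 13 = 26.
grinder + press: floor space 7 + 7 = 14 ≤ 18, output 13 + 5 = 18.
Best is borer and grinder with total output 26.

26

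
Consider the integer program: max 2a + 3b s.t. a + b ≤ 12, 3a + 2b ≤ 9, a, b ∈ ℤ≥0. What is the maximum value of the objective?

12

(a,b)=(0,4): 1·0+1·4=4≤12, 3·0+2·4=8≤9, objective 12.
(a,b)=(1,3): 1·1+1·3=4≤12, 3·1+2·3=9≤9, objective 11.
(a,b)=(0,3): 1·0+1·3=3≤12, 3·0+2·3=6≤9, objective 9.
The best lattice point is (0,4), giving 12.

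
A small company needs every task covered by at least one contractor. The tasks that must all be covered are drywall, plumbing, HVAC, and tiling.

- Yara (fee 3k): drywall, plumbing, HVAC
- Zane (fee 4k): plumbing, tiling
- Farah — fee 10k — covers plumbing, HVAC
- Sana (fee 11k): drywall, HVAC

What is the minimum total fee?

This is a weighted set-cover instance.
Choose Yara and Zane: together they cover drywall, plumbing, HVAC, tiling — every task.
Total fee: 3 + 4 = 7.
No cover costs less than 7.

7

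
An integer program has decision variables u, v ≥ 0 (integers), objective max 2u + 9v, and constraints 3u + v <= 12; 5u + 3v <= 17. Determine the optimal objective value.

Relaxing integrality, the LP optimum is 51.00 at (u,v) = (0, 5.67), which is not an integer point.
(u,v)=(0,5): 3·0+1·5=5≤12, 5·0+3·5=15≤17, objective 45.
(u,v)=(1,4): 3·1+1·4=7≤12, 5·1+3·4=17≤17, objective 38.
(u,v)=(0,4): 3·0+1·4=4≤12, 5·0+3·4=12≤17, objective 36.
No feasible integer point exceeds 45.

45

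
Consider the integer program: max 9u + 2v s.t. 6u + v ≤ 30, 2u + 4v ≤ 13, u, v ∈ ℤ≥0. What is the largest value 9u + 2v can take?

45

The continuous relaxation peaks at (4.86, 0.818) with value 45.41; rounding to a feasible lattice point costs some objective.
(u,v)=(5,0) is feasible, giving 45.
(u,v)=(4,1) is feasible, giving 38.
The best lattice point is (5,0), giving 45.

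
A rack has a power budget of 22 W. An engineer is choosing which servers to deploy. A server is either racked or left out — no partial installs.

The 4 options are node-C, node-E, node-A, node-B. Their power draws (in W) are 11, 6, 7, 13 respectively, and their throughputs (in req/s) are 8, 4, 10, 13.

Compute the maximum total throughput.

23

This is a 0-1 knapsack instance.
Allowing fractional choices, the relaxed optimum would be about 24.5, but servers are indivisible.
node-E + node-B: power draw 6 + 13 = 19 ≤ 22, throughput 4 + 13 = 17.
node-A + node-B: power draw 7 + 13 = 20 ≤ 22, throughput 10 + 13 = 23.
node-C + node-A: power draw 11 + 7 = 18 ≤ 22, throughput 8 + 10 = 18.
Best is node-A and node-B with total throughput 23.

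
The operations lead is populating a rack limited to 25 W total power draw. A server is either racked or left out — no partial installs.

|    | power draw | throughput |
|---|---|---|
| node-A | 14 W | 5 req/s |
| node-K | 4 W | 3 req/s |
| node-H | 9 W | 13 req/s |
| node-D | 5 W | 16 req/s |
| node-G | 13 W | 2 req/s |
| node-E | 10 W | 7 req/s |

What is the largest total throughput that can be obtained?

This is an integer program with binary decision variables.
node-H + node-D + node-E: power draw 9 + 5 + 10 = 24 ≤ 25, throughput 13 + 16 + 7 = 36.
node-H + node-D: power draw 9 + 5 = 14 ≤ 25, throughput 13 + 16 = 29.
node-K + node-H + node-D: power draw 4 + 9 + 5 = 18 ≤ 25, throughput 3 + 13 + 16 = 32.
Best is node-H, node-D, and node-E with total throughput 36.

36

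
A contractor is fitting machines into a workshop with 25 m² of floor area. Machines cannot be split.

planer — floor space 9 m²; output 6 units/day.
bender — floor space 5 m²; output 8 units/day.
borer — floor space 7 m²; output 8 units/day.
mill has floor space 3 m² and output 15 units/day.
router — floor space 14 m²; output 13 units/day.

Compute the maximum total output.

This is a 0-1 knapsack instance.
planer + bender + borer + mill: floor space 9 + 5 + 7 + 3 = 24 ≤ 25, output 6 + 8 + 8 + 15 = 37.
bender + mill + router: floor space 5 + 3 + 14 = 22 ≤ 25, output 8 + 15 + 13 = 36.
Best is planer, bender, borer, and mill with total output 37.

37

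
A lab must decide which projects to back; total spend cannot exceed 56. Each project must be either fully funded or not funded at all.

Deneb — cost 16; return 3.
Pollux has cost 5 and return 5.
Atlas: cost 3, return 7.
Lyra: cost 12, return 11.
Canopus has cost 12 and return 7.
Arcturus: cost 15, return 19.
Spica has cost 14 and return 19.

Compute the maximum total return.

63

Atlas + Lyra + Canopus + Arcturus + Spica: cost 3 + 12 + 12 + 15 + 14 = 56 ≤ 56, return 7 + 11 + 7 + 19 + 19 = 63.
Pollux + Atlas + Lyra + Arcturus + Spica: cost 5 + 3 + 12 + 15 + 14 = 49 ≤ 56, return 5 + 7 + 11 + 19 + 19 = 61.
Best is Atlas, Lyra, Canopus, Arcturus, and Spica with total return 63.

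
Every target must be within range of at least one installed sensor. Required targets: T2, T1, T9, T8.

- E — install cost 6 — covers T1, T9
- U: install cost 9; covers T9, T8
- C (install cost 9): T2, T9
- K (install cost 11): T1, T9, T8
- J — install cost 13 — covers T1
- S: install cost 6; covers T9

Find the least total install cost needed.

This is an integer covering problem.
Choose C and K: together they cover T2, T1, T9, T8 — every target.
Total install cost: 9 + 11 = 20.

20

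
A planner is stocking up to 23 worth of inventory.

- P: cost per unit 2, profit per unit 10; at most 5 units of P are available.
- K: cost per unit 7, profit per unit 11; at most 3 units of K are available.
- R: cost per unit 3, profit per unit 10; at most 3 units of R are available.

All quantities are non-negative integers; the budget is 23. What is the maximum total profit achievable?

This is a bounded integer knapsack.
P has the best ratio (10/2); taking only P gives at most 5×10 = 50 (stopped by the supply cap of 5).
Mixing does better — 5×P, 1×K, and 2×R: cost 23 ≤ 23, profit 5·10 + 1·11 + 2·10 = 81.

81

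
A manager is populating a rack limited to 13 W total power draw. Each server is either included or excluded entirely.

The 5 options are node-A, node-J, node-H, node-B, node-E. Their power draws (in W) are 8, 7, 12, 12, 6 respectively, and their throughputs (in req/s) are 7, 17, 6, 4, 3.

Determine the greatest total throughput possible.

Take node-J and node-E: power draw 7 + 6 = 13 ≤ 13, throughput 17 + 3 = 20.
No other feasible combination does better.

20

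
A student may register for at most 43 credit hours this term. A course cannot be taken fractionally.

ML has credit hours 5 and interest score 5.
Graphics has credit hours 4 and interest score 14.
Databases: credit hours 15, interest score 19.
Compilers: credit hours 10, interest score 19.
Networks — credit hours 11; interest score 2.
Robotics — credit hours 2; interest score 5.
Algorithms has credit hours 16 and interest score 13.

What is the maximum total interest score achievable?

62

Allowing fractional choices, the relaxed optimum would be about 67.7, but courses are indivisible.
Graphics + Databases + Compilers + Robotics: credit hours 4 + 15 + 10 + 2 = 31 ≤ 43, interest score 14 + 19 + 19 + 5 = 57.
ML + Graphics + Databases + Compilers + Robotics: credit hours 5 + 4 + 15 + 10 + 2 = 36 ≤ 43, interest score 5 + 14 + 19 + 19 + 5 = 62.
Graphics + Databases + Compilers + Networks + Robotics: credit hours 4 + 15 + 10 + 11 + 2 = 42 ≤ 43, interest score 14 + 19 + 19 + 2 + 5 = 59.
Best is ML, Graphics, Databases, Compilers, and Robotics with total interest score 62.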